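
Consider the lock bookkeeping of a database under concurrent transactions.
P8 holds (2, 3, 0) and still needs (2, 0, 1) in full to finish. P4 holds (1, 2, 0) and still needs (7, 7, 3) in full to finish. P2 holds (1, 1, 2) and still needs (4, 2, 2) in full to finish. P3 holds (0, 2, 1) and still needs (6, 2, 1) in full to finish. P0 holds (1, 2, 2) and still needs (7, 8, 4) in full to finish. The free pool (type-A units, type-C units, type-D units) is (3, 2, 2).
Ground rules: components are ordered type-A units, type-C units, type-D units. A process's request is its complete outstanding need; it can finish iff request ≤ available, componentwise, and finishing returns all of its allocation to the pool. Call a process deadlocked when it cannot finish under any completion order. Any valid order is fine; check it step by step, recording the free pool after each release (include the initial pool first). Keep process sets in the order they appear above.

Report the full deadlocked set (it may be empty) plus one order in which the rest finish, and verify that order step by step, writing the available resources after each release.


Deadlocked: P4 and P0.
Key observation: once P8, P2, P3 finish, the pool peaks at (6, 8, 5) — and every remaining process still needs more type-A units than that.
One completion order for the rest: P8, P2, P3. Verifying each step:
  pool = (3, 2, 2)
  P8 needs (2, 0, 1) <= (3, 2, 2) -> finishes; pool += (2, 3, 0) = (5, 5, 2)
  P2 needs (4, 2, 2) <= (5, 5, 2) -> finishes; pool += (1, 1, 2) = (6, 6, 4)
  P3 needs (6, 2, 1) <= (6, 6, 4) -> finishes; pool += (0, 2, 1) = (6, 8, 5)
None of the blocked processes ever fits:
  P4 still needs (7, 7, 3) but only (6, 8, 5) is free — short on type-A units
  P0 still needs (7, 8, 4) but only (6, 8, 5) is free — short on type-A units


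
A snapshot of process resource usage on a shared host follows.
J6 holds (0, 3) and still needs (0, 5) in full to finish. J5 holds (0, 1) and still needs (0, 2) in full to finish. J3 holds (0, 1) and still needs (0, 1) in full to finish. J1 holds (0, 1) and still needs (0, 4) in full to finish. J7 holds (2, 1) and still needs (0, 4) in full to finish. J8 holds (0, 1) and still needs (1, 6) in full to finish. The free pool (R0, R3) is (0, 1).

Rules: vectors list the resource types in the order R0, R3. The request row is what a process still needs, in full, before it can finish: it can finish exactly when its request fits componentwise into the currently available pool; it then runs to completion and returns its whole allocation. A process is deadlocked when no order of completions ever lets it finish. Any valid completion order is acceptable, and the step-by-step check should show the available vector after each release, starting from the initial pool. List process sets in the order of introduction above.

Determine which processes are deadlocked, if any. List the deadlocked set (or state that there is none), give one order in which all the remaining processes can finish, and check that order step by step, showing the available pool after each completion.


Deadlocked: J6, J1, J7 and J8.
Key observation: after J3, J5 complete, (0, 3) is the best the pool ever gets, yet each leftover process wants more R3.
A valid finishing order for the others: J3, J5. Walking it through:
  pool = (0, 1)
  J3: need (0, 1) fits (0, 1); releases (0, 1), pool now (0, 2)
  J5: need (0, 2) fits (0, 2); releases (0, 1), pool now (0, 3)
None of the blocked processes ever fits:
  blocked: J6 wants (0, 5), pool (0, 3) — not enough R3
  blocked: J1 wants (0, 4), pool (0, 3) — not enough R3
  blocked: J7 wants (0, 4), pool (0, 3) — not enough R3
  blocked: J8 wants (1, 6), pool (0, 3) — not enough R0 and R3


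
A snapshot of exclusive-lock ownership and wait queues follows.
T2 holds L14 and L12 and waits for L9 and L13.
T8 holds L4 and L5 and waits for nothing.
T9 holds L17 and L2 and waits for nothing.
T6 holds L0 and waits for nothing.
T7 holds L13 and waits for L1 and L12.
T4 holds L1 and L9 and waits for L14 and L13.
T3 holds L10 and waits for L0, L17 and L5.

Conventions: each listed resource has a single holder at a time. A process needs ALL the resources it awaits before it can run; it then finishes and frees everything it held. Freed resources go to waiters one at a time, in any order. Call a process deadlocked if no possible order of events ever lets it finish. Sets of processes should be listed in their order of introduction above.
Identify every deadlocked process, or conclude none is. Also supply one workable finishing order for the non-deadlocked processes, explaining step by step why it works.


The deadlocked set is T2, T7 and T4.
Key observation: T2 -> T7 -> T2 is a circular wait — nothing in it can go first; T4 is caught in further circular waits.
One completion order for the rest: T9, T6, T8, T3.
Walking it through:
  T9: no waits; runs immediately, freeing L17 and L2
  T6: no waits; runs immediately, freeing L0
  T8: no waits; runs immediately, freeing L4 and L5
  T3 waits on L0, L17 and L5 — all released -> runs and releases L10


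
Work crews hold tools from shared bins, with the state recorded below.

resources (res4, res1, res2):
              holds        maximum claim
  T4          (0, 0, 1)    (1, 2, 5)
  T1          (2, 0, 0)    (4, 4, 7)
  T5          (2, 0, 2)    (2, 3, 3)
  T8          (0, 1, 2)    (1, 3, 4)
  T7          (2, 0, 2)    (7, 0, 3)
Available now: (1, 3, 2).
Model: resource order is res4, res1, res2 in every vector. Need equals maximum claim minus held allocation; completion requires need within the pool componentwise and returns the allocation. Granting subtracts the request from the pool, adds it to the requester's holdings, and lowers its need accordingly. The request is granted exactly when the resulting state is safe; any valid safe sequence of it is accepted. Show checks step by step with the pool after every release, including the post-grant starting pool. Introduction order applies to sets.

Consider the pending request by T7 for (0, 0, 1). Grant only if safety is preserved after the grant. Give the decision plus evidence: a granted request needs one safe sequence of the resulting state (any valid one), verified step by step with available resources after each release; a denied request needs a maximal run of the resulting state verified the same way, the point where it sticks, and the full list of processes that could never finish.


DENY: after the grant no complete ordering would exist.
Key observation: after T5, T8, T4 the pool peaks at (3, 4, 6), and each blocked process is short somewhere: T1 on res2; T7 on res4.
On the post-grant state, T5, T8, T4 is a maximal run — nothing extends it. Verifying each step:
  pool = (1, 3, 1)
  T5 needs (0, 3, 1) <= (1, 3, 1) -> finishes; pool += (2, 0, 2) = (3, 3, 3)
  T8 needs (1, 2, 2) <= (3, 3, 3) -> finishes; pool += (0, 1, 2) = (3, 4, 5)
  T4 needs (1, 2, 4) <= (3, 4, 5) -> finishes; pool += (0, 0, 1) = (3, 4, 6)
  blocked: T1 wants (2, 4, 7), pool (3, 4, 6) — not enough res2
  blocked: T7 wants (5, 0, 0), pool (3, 4, 6) — not enough res4
Processes that could never finish after the grant: T1 and T7.


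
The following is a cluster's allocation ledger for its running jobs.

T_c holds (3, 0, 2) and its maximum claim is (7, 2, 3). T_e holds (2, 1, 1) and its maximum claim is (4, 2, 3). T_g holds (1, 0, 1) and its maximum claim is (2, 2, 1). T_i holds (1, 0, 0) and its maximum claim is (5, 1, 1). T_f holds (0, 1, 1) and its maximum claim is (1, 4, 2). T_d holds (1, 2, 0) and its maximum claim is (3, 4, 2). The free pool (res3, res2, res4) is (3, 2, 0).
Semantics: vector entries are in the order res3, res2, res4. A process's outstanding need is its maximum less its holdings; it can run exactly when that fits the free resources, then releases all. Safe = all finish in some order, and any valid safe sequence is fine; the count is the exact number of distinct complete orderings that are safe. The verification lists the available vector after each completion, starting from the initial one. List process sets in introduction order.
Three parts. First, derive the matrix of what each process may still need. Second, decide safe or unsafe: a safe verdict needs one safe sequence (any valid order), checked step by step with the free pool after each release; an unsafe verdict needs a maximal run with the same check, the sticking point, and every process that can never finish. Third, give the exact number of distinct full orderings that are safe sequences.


(1) Outstanding need per process (order res3, res2, res4):
  T_c: (4, 2, 1)
  T_e: (2, 1, 2)
  T_g: (1, 2, 0)
  T_i: (4, 1, 1)
  T_f: (1, 3, 1)
  T_d: (2, 2, 2)
(2) SAFE — a valid safe sequence is T_g, T_c, T_d, T_e, T_i, T_f.
Key observation: the first exact fit in this order is T_g — it needs (1, 2, 0) with (3, 2, 0) free, meeting a requested resource to the last unit.
Step-by-step check:
  pool = (3, 2, 0)
  T_g needs (1, 2, 0) <= (3, 2, 0) -> finishes; pool += (1, 0, 1) = (4, 2, 1)
  T_c needs (4, 2, 1) <= (4, 2, 1) -> finishes; pool += (3, 0, 2) = (7, 2, 3)
  T_d needs (2, 2, 2) <= (7, 2, 3) -> finishes; pool += (1, 2, 0) = (8, 4, 3)
  T_e needs (2, 1, 2) <= (8, 4, 3) -> finishes; pool += (2, 1, 1) = (10, 5, 4)
  T_i needs (4, 1, 1) <= (10, 5, 4) -> finishes; pool += (1, 0, 0) = (11, 5, 4)
  T_f needs (1, 3, 1) <= (11, 5, 4) -> finishes; pool += (0, 1, 1) = (11, 6, 5)
(3) Precisely 20 of the possible complete orderings are safe sequences.


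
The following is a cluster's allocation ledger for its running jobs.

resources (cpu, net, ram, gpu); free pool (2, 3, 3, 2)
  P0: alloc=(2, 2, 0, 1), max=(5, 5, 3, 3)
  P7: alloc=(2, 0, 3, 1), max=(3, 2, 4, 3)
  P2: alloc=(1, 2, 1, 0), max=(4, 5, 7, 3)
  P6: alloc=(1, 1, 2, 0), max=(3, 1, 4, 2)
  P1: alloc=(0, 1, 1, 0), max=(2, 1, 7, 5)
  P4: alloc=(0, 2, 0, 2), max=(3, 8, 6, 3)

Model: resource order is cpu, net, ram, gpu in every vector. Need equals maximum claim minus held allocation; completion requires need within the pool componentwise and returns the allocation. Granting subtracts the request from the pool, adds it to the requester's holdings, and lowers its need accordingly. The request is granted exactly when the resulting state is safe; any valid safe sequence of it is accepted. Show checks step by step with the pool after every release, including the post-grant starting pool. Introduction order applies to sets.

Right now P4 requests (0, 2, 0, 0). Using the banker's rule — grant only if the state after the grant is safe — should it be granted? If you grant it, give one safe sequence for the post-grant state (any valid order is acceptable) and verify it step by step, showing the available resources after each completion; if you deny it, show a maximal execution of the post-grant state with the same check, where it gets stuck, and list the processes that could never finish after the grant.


DENY: after the grant no complete ordering would exist.
Key observation: after P6, P7 the pool peaks at (5, 2, 8, 3), and each blocked process is short somewhere: P0 on net; P2 on net; P1 on gpu; P4 on net.
After a pretend grant, a maximal execution: P6, P7 — then nothing else fits. Check, step by step:
  pool = (2, 1, 3, 2)
  run P6 (needs (2, 0, 2, 2), free (2, 1, 3, 2)); after release of (1, 1, 2, 0) the pool is (3, 2, 5, 2)
  run P7 (needs (1, 2, 1, 2), free (3, 2, 5, 2)); after release of (2, 0, 3, 1) the pool is (5, 2, 8, 3)
  P0 cannot run: need (3, 3, 3, 2) vs free (5, 2, 8, 3) (insufficient net)
  P2 cannot run: need (3, 3, 6, 3) vs free (5, 2, 8, 3) (insufficient net)
  P1 cannot run: need (2, 0, 6, 5) vs free (5, 2, 8, 3) (insufficient gpu)
  P4 cannot run: need (3, 4, 6, 1) vs free (5, 2, 8, 3) (insufficient net)
Had the request been granted, P0, P2, P1 and P4 could never finish.


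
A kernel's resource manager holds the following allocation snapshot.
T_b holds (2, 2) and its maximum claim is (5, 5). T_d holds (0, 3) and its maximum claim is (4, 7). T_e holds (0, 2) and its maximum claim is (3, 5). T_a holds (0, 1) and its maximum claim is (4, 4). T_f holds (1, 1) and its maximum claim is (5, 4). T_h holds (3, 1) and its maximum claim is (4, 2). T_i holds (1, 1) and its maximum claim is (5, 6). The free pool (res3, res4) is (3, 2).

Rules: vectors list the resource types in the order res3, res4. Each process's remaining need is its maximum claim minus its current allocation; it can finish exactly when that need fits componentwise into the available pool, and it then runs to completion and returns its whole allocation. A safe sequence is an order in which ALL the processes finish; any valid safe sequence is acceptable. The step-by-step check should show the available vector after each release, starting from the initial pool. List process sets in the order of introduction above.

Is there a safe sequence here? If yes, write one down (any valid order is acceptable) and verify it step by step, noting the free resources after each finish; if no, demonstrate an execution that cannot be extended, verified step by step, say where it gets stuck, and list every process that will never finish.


The state is SAFE; one workable sequence: T_h, T_e, T_b, T_a, T_f, T_i, T_d.
Key observation: at T_e the run first touches a limit — (3, 3) against (6, 3), exact on a resource it actually requests.
Verifying each step:
  pool = (3, 2)
  run T_h (needs (1, 1), free (3, 2)); after release of (3, 1) the pool is (6, 3)
  run T_e (needs (3, 3), free (6, 3)); after release of (0, 2) the pool is (6, 5)
  run T_b (needs (3, 3), free (6, 5)); after release of (2, 2) the pool is (8, 7)
  run T_a (needs (4, 3), free (8, 7)); after release of (0, 1) the pool is (8, 8)
  run T_f (needs (4, 3), free (8, 8)); after release of (1, 1) the pool is (9, 9)
  run T_i (needs (4, 5), free (9, 9)); after release of (1, 1) the pool is (10, 10)
  run T_d (needs (4, 4), free (10, 10)); after release of (0, 3) the pool is (10, 13)


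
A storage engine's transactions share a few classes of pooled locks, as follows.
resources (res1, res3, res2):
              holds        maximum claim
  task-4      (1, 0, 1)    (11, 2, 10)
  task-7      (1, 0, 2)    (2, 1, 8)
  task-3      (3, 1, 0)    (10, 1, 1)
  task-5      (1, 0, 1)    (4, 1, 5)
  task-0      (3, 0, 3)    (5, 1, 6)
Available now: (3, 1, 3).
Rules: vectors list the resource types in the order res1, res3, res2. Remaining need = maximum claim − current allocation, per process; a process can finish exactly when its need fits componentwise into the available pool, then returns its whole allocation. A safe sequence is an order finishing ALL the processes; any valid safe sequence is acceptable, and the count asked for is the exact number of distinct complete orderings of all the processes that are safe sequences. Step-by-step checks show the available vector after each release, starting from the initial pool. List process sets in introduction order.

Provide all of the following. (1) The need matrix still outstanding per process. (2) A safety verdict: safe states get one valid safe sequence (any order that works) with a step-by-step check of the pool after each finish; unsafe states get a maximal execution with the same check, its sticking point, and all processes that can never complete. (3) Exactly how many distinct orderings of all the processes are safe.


(1) Outstanding need per process (order res1, res3, res2):
  task-4: (10, 2, 9)
  task-7: (1, 1, 6)
  task-3: (7, 0, 1)
  task-5: (3, 1, 4)
  task-0: (2, 1, 3)
(2) The state is SAFE; one workable sequence: task-0, task-5, task-7, task-3, task-4.
Key observation: task-0 is the earliest step where a requested resource binds exactly: need (2, 1, 3), pool (3, 1, 3) at its turn.
Check, step by step:
  pool = (3, 1, 3)
  run task-0 (needs (2, 1, 3), free (3, 1, 3)); after release of (3, 0, 3) the pool is (6, 1, 6)
  run task-5 (needs (3, 1, 4), free (6, 1, 6)); after release of (1, 0, 1) the pool is (7, 1, 7)
  run task-7 (needs (1, 1, 6), free (7, 1, 7)); after release of (1, 0, 2) the pool is (8, 1, 9)
  run task-3 (needs (7, 0, 1), free (8, 1, 9)); after release of (3, 1, 0) the pool is (11, 2, 9)
  run task-4 (needs (10, 2, 9), free (11, 2, 9)); after release of (1, 0, 1) the pool is (12, 2, 10)
(3) Exactly 4 of the possible complete orderings are safe sequences.


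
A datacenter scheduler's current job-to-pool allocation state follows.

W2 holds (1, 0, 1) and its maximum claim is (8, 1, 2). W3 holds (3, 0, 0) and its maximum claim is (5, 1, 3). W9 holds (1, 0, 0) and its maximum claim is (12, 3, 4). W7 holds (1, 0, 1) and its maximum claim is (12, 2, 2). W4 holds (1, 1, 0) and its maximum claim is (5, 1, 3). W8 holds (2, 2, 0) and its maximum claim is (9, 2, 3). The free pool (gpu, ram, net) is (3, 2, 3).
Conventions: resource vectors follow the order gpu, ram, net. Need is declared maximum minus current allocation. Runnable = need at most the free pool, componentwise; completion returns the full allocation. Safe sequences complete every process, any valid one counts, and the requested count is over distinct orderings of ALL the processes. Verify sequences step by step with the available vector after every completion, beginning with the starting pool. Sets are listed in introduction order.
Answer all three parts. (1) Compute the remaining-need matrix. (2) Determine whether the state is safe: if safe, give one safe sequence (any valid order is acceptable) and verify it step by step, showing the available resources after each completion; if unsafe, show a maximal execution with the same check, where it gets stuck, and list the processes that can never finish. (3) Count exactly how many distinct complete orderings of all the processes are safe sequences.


(1) Need matrix, components ordered gpu, ram, net:
  W2: (7, 1, 1)
  W3: (2, 1, 3)
  W9: (11, 3, 4)
  W7: (11, 2, 1)
  W4: (4, 0, 3)
  W8: (7, 0, 3)
(2) UNSAFE.
Key observation: no order helps: past W3, W4, W2, W8, the free pool tops out at (10, 5, 4), below what each blocked process needs in gpu.
Going as far as possible: W3, W4, W2, W8; after that, nothing fits. Step-by-step check:
  pool = (3, 2, 3)
  W3: need (2, 1, 3) fits (3, 2, 3); releases (3, 0, 0), pool now (6, 2, 3)
  W4: need (4, 0, 3) fits (6, 2, 3); releases (1, 1, 0), pool now (7, 3, 3)
  W2: need (7, 1, 1) fits (7, 3, 3); releases (1, 0, 1), pool now (8, 3, 4)
  W8: need (7, 0, 3) fits (8, 3, 4); releases (2, 2, 0), pool now (10, 5, 4)
  W9 cannot run: need (11, 3, 4) vs free (10, 5, 4) (insufficient gpu)
  W7 cannot run: need (11, 2, 1) vs free (10, 5, 4) (insufficient gpu)
Never able to finish: W9 and W7.
(3) The exact count: 0 of the possible complete orderings are safe sequences.


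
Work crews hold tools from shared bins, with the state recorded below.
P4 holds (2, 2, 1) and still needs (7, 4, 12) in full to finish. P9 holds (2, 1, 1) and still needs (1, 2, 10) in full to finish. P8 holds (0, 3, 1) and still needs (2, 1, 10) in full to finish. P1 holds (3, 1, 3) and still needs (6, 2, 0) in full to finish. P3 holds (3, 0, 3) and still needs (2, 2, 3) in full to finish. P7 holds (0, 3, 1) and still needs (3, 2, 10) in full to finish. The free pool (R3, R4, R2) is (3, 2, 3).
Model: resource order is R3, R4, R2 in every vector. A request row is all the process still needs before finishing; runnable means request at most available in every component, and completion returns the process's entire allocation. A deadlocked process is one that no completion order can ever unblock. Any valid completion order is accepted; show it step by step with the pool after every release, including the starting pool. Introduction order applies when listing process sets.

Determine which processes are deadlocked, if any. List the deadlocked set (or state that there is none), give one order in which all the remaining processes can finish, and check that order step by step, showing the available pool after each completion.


The deadlocked set is P4, P9, P8 and P7.
Key observation: the pool after P3, P1 is (9, 3, 9); every surviving request exceeds it in R2, so progress ends there.
The rest can finish in the order P3, P1. Check, step by step:
  pool = (3, 2, 3)
  P3 needs (2, 2, 3) <= (3, 2, 3) -> finishes; pool += (3, 0, 3) = (6, 2, 6)
  P1 needs (6, 2, 0) <= (6, 2, 6) -> finishes; pool += (3, 1, 3) = (9, 3, 9)
The blocked processes can never fit:
  P4 cannot run: need (7, 4, 12) vs free (9, 3, 9) (insufficient R4 and R2)
  P9 cannot run: need (1, 2, 10) vs free (9, 3, 9) (insufficient R2)
  P8 cannot run: need (2, 1, 10) vs free (9, 3, 9) (insufficient R2)
  P7 cannot run: need (3, 2, 10) vs free (9, 3, 9) (insufficient R2)


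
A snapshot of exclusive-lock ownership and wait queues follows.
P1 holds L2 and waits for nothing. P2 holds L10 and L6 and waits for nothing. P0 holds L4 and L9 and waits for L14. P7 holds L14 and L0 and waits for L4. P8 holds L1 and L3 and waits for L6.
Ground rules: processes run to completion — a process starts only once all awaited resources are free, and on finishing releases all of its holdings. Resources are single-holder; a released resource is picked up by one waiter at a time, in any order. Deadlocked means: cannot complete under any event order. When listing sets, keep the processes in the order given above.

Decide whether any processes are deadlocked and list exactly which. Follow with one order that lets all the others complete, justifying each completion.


Deadlocked set: P0 and P7.
Key observation: the cycle P0 -> P7 -> P0 can never break — each member waits on the next; no other process is dragged down with it.
One completion order for the rest: P1, P2, P8.
Check, step by step:
  P1 waits on nothing -> runs at once and releases L2
  P2 waits on nothing -> runs at once and releases L10 and L6
  P8: everything it awaited (L6) is free; runs, freeing L1 and L3


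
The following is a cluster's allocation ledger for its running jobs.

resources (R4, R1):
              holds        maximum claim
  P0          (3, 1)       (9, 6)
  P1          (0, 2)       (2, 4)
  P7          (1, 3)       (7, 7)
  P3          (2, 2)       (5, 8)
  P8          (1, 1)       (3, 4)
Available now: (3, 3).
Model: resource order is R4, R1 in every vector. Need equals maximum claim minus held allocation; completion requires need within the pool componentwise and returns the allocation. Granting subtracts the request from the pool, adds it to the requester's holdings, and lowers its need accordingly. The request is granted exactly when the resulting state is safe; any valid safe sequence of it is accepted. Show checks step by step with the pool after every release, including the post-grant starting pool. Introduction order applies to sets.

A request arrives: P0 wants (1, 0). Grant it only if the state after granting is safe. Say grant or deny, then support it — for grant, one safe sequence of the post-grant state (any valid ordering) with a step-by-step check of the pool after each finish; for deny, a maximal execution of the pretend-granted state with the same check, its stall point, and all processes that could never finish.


GRANT — the state after the grant stays safe, e.g. via P8, P1, P3, P0, P7.
Key observation: the grant leaves (2, 3) free — enough for P8, whose release restarts the cascade.
Step-by-step check of the post-grant state:
  pool = (2, 3)
  P8 needs (2, 3) <= (2, 3) -> finishes; pool += (1, 1) = (3, 4)
  P1 needs (2, 2) <= (3, 4) -> finishes; pool += (0, 2) = (3, 6)
  P3 needs (3, 6) <= (3, 6) -> finishes; pool += (2, 2) = (5, 8)
  P0 needs (5, 5) <= (5, 8) -> finishes; pool += (4, 1) = (9, 9)
  P7 needs (6, 4) <= (9, 9) -> finishes; pool += (1, 3) = (10, 12)


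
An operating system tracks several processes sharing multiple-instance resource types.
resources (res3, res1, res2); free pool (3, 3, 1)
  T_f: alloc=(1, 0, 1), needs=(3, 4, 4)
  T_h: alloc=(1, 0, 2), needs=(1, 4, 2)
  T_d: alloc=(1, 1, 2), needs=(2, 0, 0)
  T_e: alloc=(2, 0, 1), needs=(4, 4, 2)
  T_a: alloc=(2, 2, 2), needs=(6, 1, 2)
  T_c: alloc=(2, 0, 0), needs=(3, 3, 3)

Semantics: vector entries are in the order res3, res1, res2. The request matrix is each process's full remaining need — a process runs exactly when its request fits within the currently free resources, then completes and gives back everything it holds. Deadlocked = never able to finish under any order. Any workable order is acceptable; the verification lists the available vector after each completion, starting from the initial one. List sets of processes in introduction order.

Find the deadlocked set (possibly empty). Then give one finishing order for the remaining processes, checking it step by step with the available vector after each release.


The deadlocked set is empty.
Key observation: T_d fits the free pool immediately, and its release cascades until everyone finishes.
The rest can finish in the order T_d, T_e, T_f, T_h, T_c, T_a. Walking it through:
  pool = (3, 3, 1)
  T_d: need (2, 0, 0) fits (3, 3, 1); releases (1, 1, 2), pool now (4, 4, 3)
  T_e: need (4, 4, 2) fits (4, 4, 3); releases (2, 0, 1), pool now (6, 4, 4)
  T_f: need (3, 4, 4) fits (6, 4, 4); releases (1, 0, 1), pool now (7, 4, 5)
  T_h: need (1, 4, 2) fits (7, 4, 5); releases (1, 0, 2), pool now (8, 4, 7)
  T_c: need (3, 3, 3) fits (8, 4, 7); releases (2, 0, 0), pool now (10, 4, 7)
  T_a: need (6, 1, 2) fits (10, 4, 7); releases (2, 2, 2), pool now (12, 6, 9)


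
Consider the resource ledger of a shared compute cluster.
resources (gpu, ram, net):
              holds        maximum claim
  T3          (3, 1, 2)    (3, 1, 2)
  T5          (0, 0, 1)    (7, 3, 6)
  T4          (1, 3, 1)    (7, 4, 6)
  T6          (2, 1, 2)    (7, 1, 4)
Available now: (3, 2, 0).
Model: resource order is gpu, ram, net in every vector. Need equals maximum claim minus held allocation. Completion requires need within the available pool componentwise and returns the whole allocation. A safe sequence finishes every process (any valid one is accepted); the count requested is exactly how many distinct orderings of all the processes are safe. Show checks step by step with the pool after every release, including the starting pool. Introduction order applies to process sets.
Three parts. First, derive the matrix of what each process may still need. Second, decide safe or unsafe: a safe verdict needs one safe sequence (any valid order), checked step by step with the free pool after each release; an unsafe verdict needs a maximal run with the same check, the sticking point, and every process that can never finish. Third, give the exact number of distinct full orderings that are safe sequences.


(1) Need matrix, components ordered gpu, ram, net:
  T3: (0, 0, 0)
  T5: (7, 3, 5)
  T4: (6, 1, 5)
  T6: (5, 0, 2)
(2) UNSAFE — no complete ordering exists.
Key observation: even finishing T3, T6 leaves just (8, 4, 4) free — too little net for any of the remaining processes.
Going as far as possible: T3, T6; after that, nothing fits. Verifying each step:
  pool = (3, 2, 0)
  T3 needs (0, 0, 0) <= (3, 2, 0) -> finishes; pool += (3, 1, 2) = (6, 3, 2)
  T6 needs (5, 0, 2) <= (6, 3, 2) -> finishes; pool += (2, 1, 2) = (8, 4, 4)
  T5 cannot run: need (7, 3, 5) vs free (8, 4, 4) (insufficient net)
  T4 cannot run: need (6, 1, 5) vs free (8, 4, 4) (insufficient net)
Permanently blocked: T5 and T4.
(3) Exactly 0 of the possible complete orderings are safe sequences.


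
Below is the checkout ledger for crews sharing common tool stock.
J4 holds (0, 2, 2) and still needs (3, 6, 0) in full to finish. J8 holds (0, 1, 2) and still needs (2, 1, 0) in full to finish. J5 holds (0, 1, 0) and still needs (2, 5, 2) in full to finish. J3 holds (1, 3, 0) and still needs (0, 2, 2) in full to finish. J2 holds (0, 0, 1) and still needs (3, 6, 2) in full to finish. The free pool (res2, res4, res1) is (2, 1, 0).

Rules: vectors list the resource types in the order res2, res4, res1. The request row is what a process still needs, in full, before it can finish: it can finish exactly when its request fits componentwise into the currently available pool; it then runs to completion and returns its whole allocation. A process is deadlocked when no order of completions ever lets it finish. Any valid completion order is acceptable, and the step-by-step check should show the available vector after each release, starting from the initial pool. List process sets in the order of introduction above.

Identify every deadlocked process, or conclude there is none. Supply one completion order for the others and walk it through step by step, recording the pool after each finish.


The deadlocked set is empty.
Key observation: J8 leads a chain of completions in which each release enables another process.
A valid finishing order for the others: J8, J3, J5, J2, J4. Verifying each step:
  pool = (2, 1, 0)
  J8: need (2, 1, 0) fits (2, 1, 0); releases (0, 1, 2), pool now (2, 2, 2)
  J3: need (0, 2, 2) fits (2, 2, 2); releases (1, 3, 0), pool now (3, 5, 2)
  J5: need (2, 5, 2) fits (3, 5, 2); releases (0, 1, 0), pool now (3, 6, 2)
  J2: need (3, 6, 2) fits (3, 6, 2); releases (0, 0, 1), pool now (3, 6, 3)
  J4: need (3, 6, 0) fits (3, 6, 3); releases (0, 2, 2), pool now (3, 8, 5)


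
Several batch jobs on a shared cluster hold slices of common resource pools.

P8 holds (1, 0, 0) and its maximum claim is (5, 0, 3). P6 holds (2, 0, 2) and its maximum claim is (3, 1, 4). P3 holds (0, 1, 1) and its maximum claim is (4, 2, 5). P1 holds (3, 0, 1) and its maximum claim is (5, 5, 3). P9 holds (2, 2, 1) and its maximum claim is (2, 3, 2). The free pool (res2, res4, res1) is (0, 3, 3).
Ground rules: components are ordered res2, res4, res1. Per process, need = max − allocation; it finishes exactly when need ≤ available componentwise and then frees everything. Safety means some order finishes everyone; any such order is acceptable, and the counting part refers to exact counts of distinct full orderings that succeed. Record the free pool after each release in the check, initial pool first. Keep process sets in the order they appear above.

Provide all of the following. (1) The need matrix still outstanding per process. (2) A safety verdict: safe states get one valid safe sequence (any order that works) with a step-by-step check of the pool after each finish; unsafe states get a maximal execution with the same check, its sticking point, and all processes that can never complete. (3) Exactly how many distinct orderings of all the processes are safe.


(1) Remaining need (order res2, res4, res1):
  P8: (4, 0, 3)
  P6: (1, 1, 2)
  P3: (4, 1, 4)
  P1: (2, 5, 2)
  P9: (0, 1, 1)
(2) SAFE, for example via the order P9, P1, P3, P6, P8.
Key observation: the order's first zero-slack moment is P1 ((2, 5, 2) needed, (2, 5, 4) free — a requested resource with nothing to spare).
Step-by-step check:
  pool = (0, 3, 3)
  P9: need (0, 1, 1) fits (0, 3, 3); releases (2, 2, 1), pool now (2, 5, 4)
  P1: need (2, 5, 2) fits (2, 5, 4); releases (3, 0, 1), pool now (5, 5, 5)
  P3: need (4, 1, 4) fits (5, 5, 5); releases (0, 1, 1), pool now (5, 6, 6)
  P6: need (1, 1, 2) fits (5, 6, 6); releases (2, 0, 2), pool now (7, 6, 8)
  P8: need (4, 0, 3) fits (7, 6, 8); releases (1, 0, 0), pool now (8, 6, 8)
(3) Precisely 12 of the possible complete orderings are safe sequences.


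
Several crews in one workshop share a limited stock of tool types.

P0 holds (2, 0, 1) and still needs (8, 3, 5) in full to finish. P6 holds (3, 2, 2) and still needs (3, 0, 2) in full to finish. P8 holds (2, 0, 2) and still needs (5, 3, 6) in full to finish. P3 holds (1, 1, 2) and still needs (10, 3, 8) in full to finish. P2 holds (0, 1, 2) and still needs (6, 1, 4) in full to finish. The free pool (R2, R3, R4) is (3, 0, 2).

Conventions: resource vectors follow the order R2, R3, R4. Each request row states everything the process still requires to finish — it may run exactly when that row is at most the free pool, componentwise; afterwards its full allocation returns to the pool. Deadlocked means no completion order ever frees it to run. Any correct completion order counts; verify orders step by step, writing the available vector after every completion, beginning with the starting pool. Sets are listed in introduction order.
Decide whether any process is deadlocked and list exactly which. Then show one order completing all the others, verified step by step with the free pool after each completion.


Nothing here is deadlocked.
Key observation: starting with P6, each completion frees enough for the next — no one is permanently blocked.
A valid finishing order for the others: P6, P2, P8, P0, P3. Check, step by step:
  pool = (3, 0, 2)
  P6: need (3, 0, 2) fits (3, 0, 2); releases (3, 2, 2), pool now (6, 2, 4)
  P2: need (6, 1, 4) fits (6, 2, 4); releases (0, 1, 2), pool now (6, 3, 6)
  P8: need (5, 3, 6) fits (6, 3, 6); releases (2, 0, 2), pool now (8, 3, 8)
  P0: need (8, 3, 5) fits (8, 3, 8); releases (2, 0, 1), pool now (10, 3, 9)
  P3: need (10, 3, 8) fits (10, 3, 9); releases (1, 1, 2), pool now (11, 4, 11)


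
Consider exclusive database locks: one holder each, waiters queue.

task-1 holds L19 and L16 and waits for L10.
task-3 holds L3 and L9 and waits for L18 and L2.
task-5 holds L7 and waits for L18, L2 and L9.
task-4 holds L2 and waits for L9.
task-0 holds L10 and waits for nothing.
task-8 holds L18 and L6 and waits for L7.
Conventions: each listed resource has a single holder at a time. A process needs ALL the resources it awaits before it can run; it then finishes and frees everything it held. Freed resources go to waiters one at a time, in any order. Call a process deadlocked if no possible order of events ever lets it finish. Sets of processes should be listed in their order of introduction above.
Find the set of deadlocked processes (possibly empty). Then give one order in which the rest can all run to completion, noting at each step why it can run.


The deadlocked set is task-3, task-5, task-4 and task-8.
Key observation: along task-3 -> task-4 -> task-3, each member waits on what the next one holds — a deadlock; task-5 and task-8 are caught in further circular waits.
One completion order for the rest: task-0, task-1.
Walking it through:
  task-0: no waits; runs immediately, freeing L10
  task-1 waits on L10 — all released -> runs and releases L19 and L16


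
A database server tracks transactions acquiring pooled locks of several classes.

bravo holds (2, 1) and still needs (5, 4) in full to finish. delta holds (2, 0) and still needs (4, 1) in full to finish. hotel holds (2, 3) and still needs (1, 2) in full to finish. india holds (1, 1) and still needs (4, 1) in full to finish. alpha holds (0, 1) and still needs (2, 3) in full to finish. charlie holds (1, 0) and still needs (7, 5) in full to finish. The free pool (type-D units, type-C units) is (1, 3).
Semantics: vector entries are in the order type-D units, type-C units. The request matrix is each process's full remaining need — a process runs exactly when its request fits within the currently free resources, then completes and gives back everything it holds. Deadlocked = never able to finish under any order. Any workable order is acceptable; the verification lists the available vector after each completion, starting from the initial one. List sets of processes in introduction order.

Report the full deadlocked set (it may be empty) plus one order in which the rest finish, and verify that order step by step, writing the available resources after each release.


Deadlocked: bravo, delta, india and charlie.
Key observation: the wall is type-D units: completing hotel, alpha brings the pool only to (3, 7), and all the rest need more.
A valid finishing order for the others: hotel, alpha. Verifying each step:
  pool = (1, 3)
  run hotel (needs (1, 2), free (1, 3)); after release of (2, 3) the pool is (3, 6)
  run alpha (needs (2, 3), free (3, 6)); after release of (0, 1) the pool is (3, 7)
The stuck group stays short no matter what:
  bravo still needs (5, 4) but only (3, 7) is free — short on type-D units
  delta still needs (4, 1) but only (3, 7) is free — short on type-D units
  india still needs (4, 1) but only (3, 7) is free — short on type-D units
  charlie still needs (7, 5) but only (3, 7) is free — short on type-D units


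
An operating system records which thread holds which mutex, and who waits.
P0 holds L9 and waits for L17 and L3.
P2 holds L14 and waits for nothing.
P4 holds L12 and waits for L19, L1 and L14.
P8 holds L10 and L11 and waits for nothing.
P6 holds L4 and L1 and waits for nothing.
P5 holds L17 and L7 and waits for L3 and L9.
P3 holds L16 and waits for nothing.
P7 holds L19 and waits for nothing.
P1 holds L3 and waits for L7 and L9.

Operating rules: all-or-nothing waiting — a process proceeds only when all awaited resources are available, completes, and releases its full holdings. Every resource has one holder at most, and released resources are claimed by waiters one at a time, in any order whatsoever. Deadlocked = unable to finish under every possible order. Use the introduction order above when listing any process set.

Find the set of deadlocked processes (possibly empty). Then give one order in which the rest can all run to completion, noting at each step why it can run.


The deadlocked set is P0, P5 and P1.
Key observation: P0 -> P5 -> P0 is a circular wait — nothing in it can go first; P1 is caught in further circular waits.
One completion order for the rest: P2, P6, P8, P7, P4, P3.
Verifying each step:
  P2: no waits; runs immediately, freeing L14
  P6: no waits; runs immediately, freeing L4 and L1
  P8: no waits; runs immediately, freeing L10 and L11
  P7: no waits; runs immediately, freeing L19
  run P4 (all its waits — L19, L1 and L14 — are resolved); releases L12
  P3: no waits; runs immediately, freeing L16


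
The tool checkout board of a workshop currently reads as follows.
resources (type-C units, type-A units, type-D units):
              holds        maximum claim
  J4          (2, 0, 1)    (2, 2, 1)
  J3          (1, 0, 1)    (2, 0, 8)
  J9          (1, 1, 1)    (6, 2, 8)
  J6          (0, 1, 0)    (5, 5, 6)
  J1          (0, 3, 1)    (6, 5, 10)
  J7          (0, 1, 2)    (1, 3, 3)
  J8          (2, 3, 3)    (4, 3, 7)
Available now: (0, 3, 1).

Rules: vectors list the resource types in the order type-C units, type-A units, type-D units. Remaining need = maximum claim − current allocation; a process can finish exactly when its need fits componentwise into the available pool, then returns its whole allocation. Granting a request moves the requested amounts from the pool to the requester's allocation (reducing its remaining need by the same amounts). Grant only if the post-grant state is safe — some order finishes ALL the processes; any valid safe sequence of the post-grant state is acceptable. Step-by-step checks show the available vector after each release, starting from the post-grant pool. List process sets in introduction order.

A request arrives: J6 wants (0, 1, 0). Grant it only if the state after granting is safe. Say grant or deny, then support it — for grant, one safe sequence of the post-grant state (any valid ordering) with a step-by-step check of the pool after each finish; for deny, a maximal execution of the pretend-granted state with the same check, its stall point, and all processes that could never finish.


GRANT — the state after the grant stays safe, e.g. via J4, J7, J8, J3, J9, J1, J6.
Key observation: (0, 2, 1) free after granting still covers J4 first, and each release covers the next.
Check on the post-grant state, step by step:
  pool = (0, 2, 1)
  J4 needs (0, 2, 0) <= (0, 2, 1) -> finishes; pool += (2, 0, 1) = (2, 2, 2)
  J7 needs (1, 2, 1) <= (2, 2, 2) -> finishes; pool += (0, 1, 2) = (2, 3, 4)
  J8 needs (2, 0, 4) <= (2, 3, 4) -> finishes; pool += (2, 3, 3) = (4, 6, 7)
  J3 needs (1, 0, 7) <= (4, 6, 7) -> finishes; pool += (1, 0, 1) = (5, 6, 8)
  J9 needs (5, 1, 7) <= (5, 6, 8) -> finishes; pool += (1, 1, 1) = (6, 7, 9)
  J1 needs (6, 2, 9) <= (6, 7, 9) -> finishes; pool += (0, 3, 1) = (6, 10, 10)
  J6 needs (5, 3, 6) <= (6, 10, 10) -> finishes; pool += (0, 2, 0) = (6, 12, 10)


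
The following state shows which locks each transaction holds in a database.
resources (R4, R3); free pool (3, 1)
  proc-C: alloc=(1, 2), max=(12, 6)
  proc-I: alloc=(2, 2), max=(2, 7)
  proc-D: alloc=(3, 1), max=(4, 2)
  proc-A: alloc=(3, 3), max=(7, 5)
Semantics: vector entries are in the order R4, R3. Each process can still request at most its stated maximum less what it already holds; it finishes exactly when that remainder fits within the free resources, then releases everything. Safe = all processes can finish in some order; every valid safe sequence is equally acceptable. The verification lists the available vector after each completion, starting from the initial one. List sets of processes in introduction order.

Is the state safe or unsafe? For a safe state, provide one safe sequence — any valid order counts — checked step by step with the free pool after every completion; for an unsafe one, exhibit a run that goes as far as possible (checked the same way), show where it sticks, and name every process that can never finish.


SAFE — a valid safe sequence is proc-D, proc-A, proc-I, proc-C.
Key observation: proc-D is the earliest step where a requested resource binds exactly: need (1, 1), pool (3, 1) at its turn.
Verifying each step:
  pool = (3, 1)
  proc-D: need (1, 1) fits (3, 1); releases (3, 1), pool now (6, 2)
  proc-A: need (4, 2) fits (6, 2); releases (3, 3), pool now (9, 5)
  proc-I: need (0, 5) fits (9, 5); releases (2, 2), pool now (11, 7)
  proc-C: need (11, 4) fits (11, 7); releases (1, 2), pool now (12, 9)
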